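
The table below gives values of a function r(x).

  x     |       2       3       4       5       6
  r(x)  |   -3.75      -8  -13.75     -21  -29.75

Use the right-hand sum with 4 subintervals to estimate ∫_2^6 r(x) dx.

-72.5

Δx = 1.
Sum = 1·[(-8) + (-13.75) + (-21) + (-29.75)] = -72.5.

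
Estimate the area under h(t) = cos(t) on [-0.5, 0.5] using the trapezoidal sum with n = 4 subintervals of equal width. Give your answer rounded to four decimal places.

0.9539

Δt = (0.5 − (-0.5))/4 = 0.25.
h(-0.5) ≈ 0.8776, h(-0.25) ≈ 0.9689, h(0) ≈ 1.0000, h(0.25) ≈ 0.9689, h(0.5) ≈ 0.8776.
T_4 = (Δt/2)·[h(t_0) + 2h(t_1) + 2h(t_2) + 2h(t_3) + h(t_4)].
Sum ≈ 0.9539.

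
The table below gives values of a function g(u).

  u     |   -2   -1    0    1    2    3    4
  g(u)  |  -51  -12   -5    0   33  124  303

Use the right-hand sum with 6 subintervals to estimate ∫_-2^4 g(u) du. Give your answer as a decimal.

443

Δu = 1.
Sum = 1·[(-12) + (-5) + 0 + 33 + 124 + 303] = 443.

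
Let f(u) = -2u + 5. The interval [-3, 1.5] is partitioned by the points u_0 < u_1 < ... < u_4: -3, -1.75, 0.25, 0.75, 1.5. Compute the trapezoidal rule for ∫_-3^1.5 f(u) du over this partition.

Subinterval widths: 1.25, 2, 0.5, 0.75.
f(-3) = 11, f(-1.75) = 8.5, f(0.25) = 4.5, f(0.75) = 3.5, f(1.5) = 2.
On each subinterval the trapezoid contributes (Δu_i/2)·[f(u_{i-1}) + f(u_i)].
Sum = 29.25.

29.25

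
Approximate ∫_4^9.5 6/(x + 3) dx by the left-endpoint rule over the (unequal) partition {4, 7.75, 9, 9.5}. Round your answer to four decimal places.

4.1620

Subinterval widths: 3.75, 1.25, 0.5.
Left endpoints: 4, 7.75, 9.
f(4) = 6/7, f(7.75) = 24/43, f(9) = 0.5.
Sum = Σ Δx_i · f(x_i).
Sum ≈ 4.1620.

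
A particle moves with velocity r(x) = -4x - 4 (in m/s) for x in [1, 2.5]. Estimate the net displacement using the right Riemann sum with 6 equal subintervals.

Δx = (2.5 − 1)/6 = 0.25.
Right endpoints: 1.25, 1.5, 1.75, 2, 2.25, 2.5.
r(1.25) = -9, r(1.5) = -10, r(1.75) = -11, r(2) = -12, r(2.25) = -13, r(2.5) = -14.
Sum = Δx · [r(1.25) + r(1.5) + r(1.75) + ...].
Sum = -17.25.

-17.25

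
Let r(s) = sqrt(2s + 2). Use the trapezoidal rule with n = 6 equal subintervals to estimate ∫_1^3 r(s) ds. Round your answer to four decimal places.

4.8745

Δs = (3 − 1)/6 = 1/3.
r(1) ≈ 2.0000, r(4/3) ≈ 2.1602, r(5/3) ≈ 2.3094, r(2) ≈ 2.4495, r(7/3) ≈ 2.5820, r(8/3) ≈ 2.7080, r(3) ≈ 2.8284.
T_6 = (Δs/2)·[r(s_0) + 2r(s_1) + ... + 2r(s_{5}) + r(s_6)].
Sum ≈ 4.8745.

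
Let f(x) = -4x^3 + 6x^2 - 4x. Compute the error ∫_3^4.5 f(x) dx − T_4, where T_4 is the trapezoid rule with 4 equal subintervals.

Exact integral: ∫_3^4.5 f(x) dx = -223.3125.
T_4 = -224.68359375.
Error = -223.3125 − (-224.68359375) = 1.37109375.

1.37109375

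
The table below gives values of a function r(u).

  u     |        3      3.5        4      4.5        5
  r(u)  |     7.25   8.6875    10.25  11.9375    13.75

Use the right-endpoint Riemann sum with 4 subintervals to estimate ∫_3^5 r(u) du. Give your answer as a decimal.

Δu = 0.5.
Sum = 0.5·[8.6875 + 10.25 + 11.9375 + 13.75] = 22.3125.

22.3125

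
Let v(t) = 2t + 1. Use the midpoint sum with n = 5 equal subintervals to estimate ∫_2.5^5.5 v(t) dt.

27

Δt = (5.5 − 2.5)/5 = 0.6.
Midpoints: 2.8, 3.4, 4, 4.6, 5.2.
v(2.8) = 6.6, v(3.4) = 7.8, v(4) = 9, v(4.6) = 10.2, v(5.2) = 11.4.
Sum = Δt · [v(2.8) + v(3.4) + v(4) + v(4.6) + v(5.2)].
Sum = 27.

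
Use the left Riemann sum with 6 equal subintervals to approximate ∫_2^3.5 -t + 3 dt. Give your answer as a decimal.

0.5625

Δt = (3.5 − 2)/6 = 0.25.
Left endpoints: 2, 2.25, 2.5, 2.75, 3, 3.25.
f(2) = 1, f(2.25) = 0.75, f(2.5) = 0.5, f(2.75) = 0.25, f(3) = 0, f(3.25) = -0.25.
Sum = Δt · [f(2) + f(2.25) + f(2.5) + ...].
Sum = 0.5625.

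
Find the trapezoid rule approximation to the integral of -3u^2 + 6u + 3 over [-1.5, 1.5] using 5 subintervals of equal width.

Δu = (1.5 − (-1.5))/5 = 0.6.
f(-1.5) = -12.75, f(-0.9) = -4.83, f(-0.3) = 0.93, f(0.3) = 4.53, f(0.9) = 5.97, f(1.5) = 5.25.
T_5 = (Δu/2)·[f(u_0) + 2f(u_1) + ... + 2f(u_{4}) + f(u_5)].
Sum = 1.71.

1.71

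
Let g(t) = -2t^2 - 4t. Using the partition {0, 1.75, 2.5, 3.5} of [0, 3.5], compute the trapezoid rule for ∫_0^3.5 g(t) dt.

Subinterval widths: 1.75, 0.75, 1.
g(0) = 0, g(1.75) = -13.125, g(2.5) = -22.5, g(3.5) = -38.5.
On each subinterval the trapezoid contributes (Δt_i/2)·[g(t_{i-1}) + g(t_i)].
Sum = -55.34375.

-55.34375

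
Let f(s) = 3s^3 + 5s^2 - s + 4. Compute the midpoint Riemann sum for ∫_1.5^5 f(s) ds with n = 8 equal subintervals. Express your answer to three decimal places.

668.374

Δs = (5 − 1.5)/8 = 0.4375.
Midpoints: 1.71875, 2.15625, 2.59375, 3.03125, 3.46875, 3.90625, 4.34375, 4.78125.
f(1.71875) = 1057877/32768, f(2.15625) = 1807703/32768, f(2.59375) = 2863681/32768, f(3.03125) = 4275203/32768, f(3.46875) = 6091661/32768, f(3.90625) = 8362447/32768, f(4.34375) = 11136953/32768, f(4.78125) = 14464571/32768.
Sum = Δs · [f(1.71875) + f(2.15625) + f(2.59375) + ...].
Sum ≈ 668.374.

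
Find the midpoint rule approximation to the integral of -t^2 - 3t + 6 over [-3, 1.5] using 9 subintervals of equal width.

Δt = (1.5 − (-3))/9 = 0.5.
Midpoints: -2.75, -2.25, -1.75, -1.25, -0.75, -0.25, 0.25, 0.75, 1.25.
f(-2.75) = 6.6875, f(-2.25) = 7.6875, f(-1.75) = 8.1875, f(-1.25) = 8.1875, f(-0.75) = 7.6875, f(-0.25) = 6.6875, f(0.25) = 5.1875, f(0.75) = 3.1875, f(1.25) = 0.6875.
Sum = Δt · [f(-2.75) + f(-2.25) + f(-1.75) + ...].
Sum = 27.09375.

27.09375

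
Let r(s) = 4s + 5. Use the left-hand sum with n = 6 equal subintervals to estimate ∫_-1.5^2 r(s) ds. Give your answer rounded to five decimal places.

16.91667

Δs = (2 − (-1.5))/6 = 7/12.
Left endpoints: -1.5, -11/12, -1/3, 0.25, 5/6, 17/12.
r(-1.5) = -1, r(-11/12) = 4/3, r(-1/3) = 11/3, r(0.25) = 6, r(5/6) = 25/3, r(17/12) = 32/3.
Sum = Δs · [r(-1.5) + r(-11/12) + r(-1/3) + ...].
Sum ≈ 16.91667.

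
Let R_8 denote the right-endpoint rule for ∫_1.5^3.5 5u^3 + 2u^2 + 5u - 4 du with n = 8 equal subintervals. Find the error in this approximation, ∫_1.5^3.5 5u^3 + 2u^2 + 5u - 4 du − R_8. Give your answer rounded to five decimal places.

Exact integral: ∫_1.5^3.5 f(u) du ≈ 224.5833333.
R_8 = 253.84375.
Error ≈ 224.5833333 − 253.84375 ≈ -29.26042.

-29.26042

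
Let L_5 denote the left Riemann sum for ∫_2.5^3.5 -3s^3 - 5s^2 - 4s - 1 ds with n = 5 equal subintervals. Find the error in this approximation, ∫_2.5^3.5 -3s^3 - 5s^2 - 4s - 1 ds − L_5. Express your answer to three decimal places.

Exact integral: ∫_2.5^3.5 f(s) ds ≈ -141.66667.
L_5 = -130.305.
Error ≈ -141.66667 − (-130.305) ≈ -11.362.

-11.362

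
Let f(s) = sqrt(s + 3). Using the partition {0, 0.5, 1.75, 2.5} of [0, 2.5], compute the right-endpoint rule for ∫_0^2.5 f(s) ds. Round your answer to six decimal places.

Subinterval widths: 0.5, 1.25, 0.75.
Right endpoints: 0.5, 1.75, 2.5.
f(0.5) ≈ 1.870829, f(1.75) ≈ 2.179449, f(2.5) ≈ 2.345208.
Sum = Σ Δs_i · f(s_i).
Sum ≈ 5.418632.

5.418632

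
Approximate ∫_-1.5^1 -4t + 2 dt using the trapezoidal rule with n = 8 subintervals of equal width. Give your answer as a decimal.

Δt = (1 − (-1.5))/8 = 0.3125.
f(-1.5) = 8, f(-1.1875) = 6.75, f(-0.875) = 5.5, f(-0.5625) = 4.25, f(-0.25) = 3, f(0.0625) = 1.75, f(0.375) = 0.5, f(0.6875) = -0.75, f(1) = -2.
T_8 = (Δt/2)·[f(t_0) + 2f(t_1) + ... + 2f(t_{7}) + f(t_8)].
Sum = 7.5.

7.5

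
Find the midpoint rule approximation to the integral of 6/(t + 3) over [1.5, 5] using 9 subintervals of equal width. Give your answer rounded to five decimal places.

Δt = (5 − 1.5)/9 = 7/18.
Midpoints: 61/36, 25/12, 89/36, 103/36, 3.25, 131/36, 145/36, 53/12, 173/36.
f(61/36) = 216/169, f(25/12) = 72/61, f(89/36) = 216/197, f(103/36) = 216/211, f(3.25) = 0.96, f(131/36) = 216/239, f(145/36) = 216/253, f(53/12) = 72/89, f(173/36) = 216/281.
Sum = Δt · [f(61/36) + f(25/12) + f(89/36) + ...].
Sum ≈ 3.45091.

3.45091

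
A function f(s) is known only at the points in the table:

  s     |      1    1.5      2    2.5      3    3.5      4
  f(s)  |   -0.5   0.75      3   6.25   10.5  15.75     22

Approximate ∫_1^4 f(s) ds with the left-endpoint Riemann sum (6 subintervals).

Δs = 0.5.
Sum = 0.5·[(-0.5) + 0.75 + 3 + 6.25 + 10.5 + 15.75] = 17.875.

17.875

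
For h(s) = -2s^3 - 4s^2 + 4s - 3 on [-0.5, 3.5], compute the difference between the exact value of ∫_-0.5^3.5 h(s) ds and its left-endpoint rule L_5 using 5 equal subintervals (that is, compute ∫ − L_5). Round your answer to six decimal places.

-41.653333

Exact integral: ∫_-0.5^3.5 h(s) ds ≈ -120.33333333.
L_5 = -78.68.
Error ≈ -120.33333333 − (-78.68) ≈ -41.653333.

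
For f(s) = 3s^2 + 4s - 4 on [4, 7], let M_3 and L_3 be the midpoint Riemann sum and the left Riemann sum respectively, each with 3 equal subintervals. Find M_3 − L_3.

53.25

M_3 = 332.25.
L_3 = 279.
M_3 − L_3 = 53.25.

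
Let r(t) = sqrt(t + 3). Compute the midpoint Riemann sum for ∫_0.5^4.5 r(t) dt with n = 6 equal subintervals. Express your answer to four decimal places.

Δt = (4.5 − 0.5)/6 = 2/3.
Midpoints: 5/6, 1.5, 13/6, 17/6, 3.5, 25/6.
r(5/6) ≈ 1.9579, r(1.5) ≈ 2.1213, r(13/6) ≈ 2.2730, r(17/6) ≈ 2.4152, r(3.5) ≈ 2.5495, r(25/6) ≈ 2.6771.
Sum = Δt · [r(5/6) + r(1.5) + r(13/6) + ...].
Sum ≈ 9.3294.

9.3294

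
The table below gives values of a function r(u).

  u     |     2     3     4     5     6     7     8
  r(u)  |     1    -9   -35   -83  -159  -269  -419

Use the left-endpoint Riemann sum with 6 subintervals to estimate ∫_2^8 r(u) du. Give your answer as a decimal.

-554

Δu = 1.
Sum = 1·[1 + (-9) + (-35) + (-83) + (-159) + (-269)] = -554.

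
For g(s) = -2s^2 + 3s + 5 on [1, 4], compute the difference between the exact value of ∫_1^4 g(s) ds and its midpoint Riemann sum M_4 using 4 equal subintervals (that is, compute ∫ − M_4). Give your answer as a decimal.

-0.28125

Exact integral: ∫_1^4 g(s) ds = -4.5.
M_4 = -4.21875.
Error = -4.5 − (-4.21875) = -0.28125.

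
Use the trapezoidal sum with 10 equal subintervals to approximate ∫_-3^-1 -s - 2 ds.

0

Δs = (-1 − (-3))/10 = 0.2.
f(-3) = 1, f(-2.8) = 0.8, f(-2.6) = 0.6, f(-2.4) = 0.4, f(-2.2) = 0.2, f(-2) = 0, f(-1.8) = -0.2, f(-1.6) = -0.4, f(-1.4) = -0.6, f(-1.2) = -0.8, f(-1) = -1.
T_10 = (Δs/2)·[f(s_0) + 2f(s_1) + ... + 2f(s_{9}) + f(s_10)].
Sum = 0.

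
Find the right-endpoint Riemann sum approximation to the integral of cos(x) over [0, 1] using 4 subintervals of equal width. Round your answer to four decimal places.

Δx = (1 − 0)/4 = 0.25.
Right endpoints: 0.25, 0.5, 0.75, 1.
f(0.25) ≈ 0.9689, f(0.5) ≈ 0.8776, f(0.75) ≈ 0.7317, f(1) ≈ 0.5403.
Sum = Δx · [f(0.25) + f(0.5) + f(0.75) + f(1)].
Sum ≈ 0.7796.

0.7796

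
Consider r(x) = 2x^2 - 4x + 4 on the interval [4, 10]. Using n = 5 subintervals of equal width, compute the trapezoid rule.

482.88

Δx = (10 − 4)/5 = 1.2.
r(4) = 20, r(5.2) = 37.28, r(6.4) = 60.32, r(7.6) = 89.12, r(8.8) = 123.68, r(10) = 164.
T_5 = (Δx/2)·[r(x_0) + 2r(x_1) + ... + 2r(x_{4}) + r(x_5)].
Sum = 482.88.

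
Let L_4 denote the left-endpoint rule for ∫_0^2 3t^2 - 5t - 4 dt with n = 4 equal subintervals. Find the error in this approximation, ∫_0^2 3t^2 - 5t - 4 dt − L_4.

Exact integral: ∫_0^2 f(t) dt = -10.
L_4 = -10.25.
Error = -10 − (-10.25) = 0.25.

0.25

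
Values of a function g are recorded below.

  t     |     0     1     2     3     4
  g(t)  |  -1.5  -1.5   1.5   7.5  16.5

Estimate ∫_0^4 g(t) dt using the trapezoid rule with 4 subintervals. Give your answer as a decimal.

Δt = 1.
T_4 = (1/2)·[(-1.5) + 2·(-1.5) + 2·1.5 + 2·7.5 + 16.5] = 15.

15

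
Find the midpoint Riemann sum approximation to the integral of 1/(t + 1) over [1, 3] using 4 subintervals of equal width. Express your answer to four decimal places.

0.6912

Δt = (3 − 1)/4 = 0.5.
Midpoints: 1.25, 1.75, 2.25, 2.75.
f(1.25) = 4/9, f(1.75) = 4/11, f(2.25) = 4/13, f(2.75) = 4/15.
Sum = Δt · [f(1.25) + f(1.75) + f(2.25) + f(2.75)].
Sum ≈ 0.6912.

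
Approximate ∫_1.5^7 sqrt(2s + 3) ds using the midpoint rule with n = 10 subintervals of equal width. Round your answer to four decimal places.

Δs = (7 − 1.5)/10 = 0.55.
Midpoints: 1.775, 2.325, 2.875, 3.425, 3.975, 4.525, 5.075, 5.625, 6.175, 6.725.
f(1.775) ≈ 2.5593, f(2.325) ≈ 2.7659, f(2.875) ≈ 2.9580, f(3.425) ≈ 3.1385, f(3.975) ≈ 3.3091, f(4.525) ≈ 3.4713, f(5.075) ≈ 3.6263, f(5.625) ≈ 3.7749, f(6.175) ≈ 3.9179, f(6.725) ≈ 4.0559.
Sum = Δs · [f(1.775) + f(2.325) + f(2.875) + ...].
Sum ≈ 18.4674.

18.4674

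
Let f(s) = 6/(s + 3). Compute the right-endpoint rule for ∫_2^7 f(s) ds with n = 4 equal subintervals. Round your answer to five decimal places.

Δs = (7 − 2)/4 = 1.25.
Right endpoints: 3.25, 4.5, 5.75, 7.
f(3.25) = 0.96, f(4.5) = 0.8, f(5.75) = 24/35, f(7) = 0.6.
Sum = Δs · [f(3.25) + f(4.5) + f(5.75) + f(7)].
Sum ≈ 3.80714.

3.80714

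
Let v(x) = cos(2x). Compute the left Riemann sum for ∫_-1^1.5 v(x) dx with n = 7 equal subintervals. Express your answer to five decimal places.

0.60516

Δx = (1.5 − (-1))/7 = 5/14.
Left endpoints: -1, -9/14, -2/7, 1/14, 3/7, 11/14, 8/7.
v(-1) ≈ -0.41615, v(-9/14) ≈ 0.28124, v(-2/7) ≈ 0.84113, v(1/14) ≈ 0.98981, v(3/7) ≈ 0.65460, v(11/14) ≈ -0.00063, v(8/7) ≈ -0.65556.
Sum = Δx · [v(-1) + v(-9/14) + v(-2/7) + ...].
Sum ≈ 0.60516.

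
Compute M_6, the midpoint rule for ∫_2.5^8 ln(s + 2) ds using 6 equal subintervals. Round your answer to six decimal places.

10.761765

Δs = (8 − 2.5)/6 = 11/12.
Midpoints: 71/24, 3.875, 115/24, 137/24, 6.625, 181/24.
f(71/24) ≈ 1.601070, f(3.875) ≈ 1.770706, f(115/24) ≈ 1.915696, f(137/24) ≈ 2.042302, f(6.625) ≈ 2.154665, f(181/24) ≈ 2.255668.
Sum = Δs · [f(71/24) + f(3.875) + f(115/24) + ...].
Sum ≈ 10.761765.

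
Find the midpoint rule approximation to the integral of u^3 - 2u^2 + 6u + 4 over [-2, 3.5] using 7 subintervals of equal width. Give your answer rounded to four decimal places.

Δu = (3.5 − (-2))/7 = 11/14.
Midpoints: -45/28, -23/28, -1/28, 0.75, 43/28, 65/28, 87/28.
f(-45/28) = -328397/21952, f(-23/28) = -62175/21952, f(-1/28) = 83047/21952, f(0.75) = 7.796875, f(43/28) = 266043/21952, f(65/28) = 431593/21952, f(87/28) = 731695/21952.
Sum = Δu · [f(-45/28) + f(-23/28) + f(-1/28) + ...].
Sum ≈ 46.2782.

46.2782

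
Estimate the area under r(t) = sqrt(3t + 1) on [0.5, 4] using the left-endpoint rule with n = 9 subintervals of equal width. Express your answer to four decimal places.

9.1373

Δt = (4 − 0.5)/9 = 7/18.
Left endpoints: 0.5, 8/9, 23/18, 5/3, 37/18, 22/9, 17/6, 29/9, 65/18.
r(0.5) ≈ 1.5811, r(8/9) ≈ 1.9149, r(23/18) ≈ 2.1985, r(5/3) ≈ 2.4495, r(37/18) ≈ 2.6771, r(22/9) ≈ 2.8868, r(17/6) ≈ 3.0822, r(29/9) ≈ 3.2660, r(65/18) ≈ 3.4400.
Sum = Δt · [r(0.5) + r(8/9) + r(23/18) + ...].
Sum ≈ 9.1373.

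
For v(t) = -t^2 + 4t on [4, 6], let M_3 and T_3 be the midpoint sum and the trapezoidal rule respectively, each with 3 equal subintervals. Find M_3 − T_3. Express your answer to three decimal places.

M_3 ≈ -10.59259.
T_3 ≈ -10.81481.
M_3 − T_3 ≈ 0.222.

0.222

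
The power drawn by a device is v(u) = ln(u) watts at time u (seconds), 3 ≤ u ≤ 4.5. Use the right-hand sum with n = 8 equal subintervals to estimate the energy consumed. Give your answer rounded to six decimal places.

2.010198

Δu = (4.5 − 3)/8 = 0.1875.
Right endpoints: 3.1875, 3.375, 3.5625, 3.75, 3.9375, 4.125, 4.3125, 4.5.
v(3.1875) ≈ 1.159237, v(3.375) ≈ 1.216395, v(3.5625) ≈ 1.270463, v(3.75) ≈ 1.321756, v(3.9375) ≈ 1.370546, v(4.125) ≈ 1.417066, v(4.3125) ≈ 1.461518, v(4.5) ≈ 1.504077.
Sum = Δu · [v(3.1875) + v(3.375) + v(3.5625) + ...].
Sum ≈ 2.010198.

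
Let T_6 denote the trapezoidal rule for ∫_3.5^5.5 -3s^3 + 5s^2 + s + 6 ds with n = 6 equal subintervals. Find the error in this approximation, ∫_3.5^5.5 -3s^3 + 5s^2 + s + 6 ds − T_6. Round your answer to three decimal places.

Exact integral: ∫_3.5^5.5 f(s) ds ≈ -346.91667.
T_6 ≈ -348.23148.
Error ≈ -346.91667 − (-348.23148) ≈ 1.315.

1.315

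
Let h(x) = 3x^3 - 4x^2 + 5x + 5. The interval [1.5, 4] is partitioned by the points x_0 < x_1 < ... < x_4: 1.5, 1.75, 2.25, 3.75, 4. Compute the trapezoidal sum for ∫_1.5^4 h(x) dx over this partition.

Subinterval widths: 0.25, 0.5, 1.5, 0.25.
h(1.5) = 13.625, h(1.75) = 17.578125, h(2.25) = 30.171875, h(3.75) = 125.703125, h(4) = 153.
On each subinterval the trapezoid contributes (Δx_i/2)·[h(x_{i-1}) + h(x_i)].
Sum = 167.58203125.

167.58203125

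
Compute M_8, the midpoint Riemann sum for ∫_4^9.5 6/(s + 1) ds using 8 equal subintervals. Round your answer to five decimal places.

4.44798

Δs = (9.5 − 4)/8 = 0.6875.
Midpoints: 4.34375, 5.03125, 5.71875, 6.40625, 7.09375, 7.78125, 8.46875, 9.15625.
f(4.34375) = 64/57, f(5.03125) = 192/193, f(5.71875) = 192/215, f(6.40625) = 64/79, f(7.09375) = 192/259, f(7.78125) = 192/281, f(8.46875) = 64/101, f(9.15625) = 192/325.
Sum = Δs · [f(4.34375) + f(5.03125) + f(5.71875) + ...].
Sum ≈ 4.44798.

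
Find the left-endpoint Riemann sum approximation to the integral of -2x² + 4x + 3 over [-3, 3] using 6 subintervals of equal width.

-32

Δx = (3 − (-3))/6 = 1.
Left endpoints: -3, -2, -1, 0, 1, 2.
f(-3) = -27, f(-2) = -13, f(-1) = -3, f(0) = 3, f(1) = 5, f(2) = 3.
Sum = Δx · [f(-3) + f(-2) + f(-1) + ...].
Sum = -32.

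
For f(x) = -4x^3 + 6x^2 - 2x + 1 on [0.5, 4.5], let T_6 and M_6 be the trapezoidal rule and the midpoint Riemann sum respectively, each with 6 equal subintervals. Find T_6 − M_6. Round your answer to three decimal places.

T_6 ≈ -251.11111.
M_6 ≈ -240.44444.
T_6 − M_6 ≈ -10.667.

-10.667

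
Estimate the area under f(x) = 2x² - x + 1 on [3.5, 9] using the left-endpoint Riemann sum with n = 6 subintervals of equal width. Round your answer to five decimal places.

Δx = (9 − 3.5)/6 = 11/12.
Left endpoints: 3.5, 53/12, 16/3, 6.25, 43/6, 97/12.
f(3.5) = 22, f(53/12) = 2563/72, f(16/3) = 473/9, f(6.25) = 72.875, f(43/6) = 869/9, f(97/12) = 8899/72.
Sum = Δx · [f(3.5) + f(53/12) + f(16/3) + ...].
Sum ≈ 369.58218.

369.58218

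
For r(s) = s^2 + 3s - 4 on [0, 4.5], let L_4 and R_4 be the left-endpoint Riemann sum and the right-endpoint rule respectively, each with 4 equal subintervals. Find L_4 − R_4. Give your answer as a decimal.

L_4 = 24.71484375.
R_4 = 62.68359375.
L_4 − R_4 = -37.96875.

-37.96875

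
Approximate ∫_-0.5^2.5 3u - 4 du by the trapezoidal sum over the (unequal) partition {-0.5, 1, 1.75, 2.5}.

Subinterval widths: 1.5, 0.75, 0.75.
f(-0.5) = -5.5, f(1) = -1, f(1.75) = 1.25, f(2.5) = 3.5.
On each subinterval the trapezoid contributes (Δu_i/2)·[f(u_{i-1}) + f(u_i)].
Sum = -3.

-3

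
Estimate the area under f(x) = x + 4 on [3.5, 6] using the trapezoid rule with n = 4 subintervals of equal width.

21.875

Δx = (6 − 3.5)/4 = 0.625.
f(3.5) = 7.5, f(4.125) = 8.125, f(4.75) = 8.75, f(5.375) = 9.375, f(6) = 10.
T_4 = (Δx/2)·[f(x_0) + 2f(x_1) + 2f(x_2) + 2f(x_3) + f(x_4)].
Sum = 21.875.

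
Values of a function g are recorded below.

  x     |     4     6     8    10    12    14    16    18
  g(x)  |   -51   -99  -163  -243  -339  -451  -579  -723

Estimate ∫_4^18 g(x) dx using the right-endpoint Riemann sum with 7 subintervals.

Δx = 2.
Sum = 2·[(-99) + (-163) + (-243) + (-339) + (-451) + (-579) + (-723)] = -5194.

-5194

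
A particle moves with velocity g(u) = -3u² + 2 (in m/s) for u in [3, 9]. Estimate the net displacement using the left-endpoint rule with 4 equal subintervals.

-534.75

Δu = (9 − 3)/4 = 1.5.
Left endpoints: 3, 4.5, 6, 7.5.
g(3) = -25, g(4.5) = -58.75, g(6) = -106, g(7.5) = -166.75.
Sum = Δu · [g(3) + g(4.5) + g(6) + g(7.5)].
Sum = -534.75.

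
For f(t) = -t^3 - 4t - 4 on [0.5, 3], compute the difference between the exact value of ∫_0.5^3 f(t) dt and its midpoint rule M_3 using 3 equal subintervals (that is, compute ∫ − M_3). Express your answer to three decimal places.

-0.760

Exact integral: ∫_0.5^3 f(t) dt = -47.734375.
M_3 ≈ -46.97483.
Error ≈ -47.734375 − (-46.97483) ≈ -0.760.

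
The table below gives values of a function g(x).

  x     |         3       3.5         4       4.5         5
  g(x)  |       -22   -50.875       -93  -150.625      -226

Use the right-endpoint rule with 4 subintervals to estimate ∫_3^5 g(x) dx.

-260.25

Δx = 0.5.
Sum = 0.5·[(-50.875) + (-93) + (-150.625) + (-226)] = -260.25.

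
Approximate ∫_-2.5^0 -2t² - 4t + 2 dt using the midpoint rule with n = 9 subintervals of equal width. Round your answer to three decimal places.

Δt = (0 − (-2.5))/9 = 5/18.
Midpoints: -85/36, -25/12, -65/36, -55/36, -1.25, -35/36, -25/36, -5/12, -5/36.
f(-85/36) = 191/648, f(-25/12) = 119/72, f(-65/36) = 1751/648, f(-55/36) = 2231/648, f(-1.25) = 3.875, f(-35/36) = 2591/648, f(-25/36) = 2471/648, f(-5/12) = 239/72, f(-5/36) = 1631/648.
Sum = Δt · [f(-85/36) + f(-25/12) + f(-65/36) + ...].
Sum ≈ 7.115.

7.115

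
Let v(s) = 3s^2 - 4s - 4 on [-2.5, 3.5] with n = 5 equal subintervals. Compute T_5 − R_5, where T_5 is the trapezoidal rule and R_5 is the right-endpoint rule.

3.6

T_5 = 26.82.
R_5 = 23.22.
T_5 − R_5 = 3.6.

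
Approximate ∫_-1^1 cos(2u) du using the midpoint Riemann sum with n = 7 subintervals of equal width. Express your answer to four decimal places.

0.9218

Δu = (1 − (-1))/7 = 2/7.
Midpoints: -6/7, -4/7, -2/7, 0, 2/7, 4/7, 6/7.
f(-6/7) ≈ -0.1430, f(-4/7) ≈ 0.4150, f(-2/7) ≈ 0.8411, f(0) ≈ 1.0000, f(2/7) ≈ 0.8411, f(4/7) ≈ 0.4150, f(6/7) ≈ -0.1430.
Sum = Δu · [f(-6/7) + f(-4/7) + f(-2/7) + ...].
Sum ≈ 0.9218.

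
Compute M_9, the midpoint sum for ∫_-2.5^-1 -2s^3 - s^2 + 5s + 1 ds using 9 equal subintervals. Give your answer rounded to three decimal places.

Δs = (-1 − (-2.5))/9 = 1/6.
Midpoints: -29/12, -2.25, -25/12, -23/12, -1.75, -19/12, -17/12, -1.25, -13/12.
f(-29/12) = 9767/864, f(-2.25) = 7.46875, f(-25/12) = 3739/864, f(-23/12) = 1577/864, f(-1.75) = -0.09375, f(-19/12) = -1283/864, f(-17/12) = -2077/864, f(-1.25) = -2.90625, f(-13/12) = -2633/864.
Sum = Δs · [f(-29/12) + f(-2.25) + f(-25/12) + ...].
Sum ≈ 2.498.

2.498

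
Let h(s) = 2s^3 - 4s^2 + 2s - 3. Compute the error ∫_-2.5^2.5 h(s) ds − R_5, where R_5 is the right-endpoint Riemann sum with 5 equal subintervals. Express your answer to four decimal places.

Exact integral: ∫_-2.5^2.5 h(s) ds ≈ -56.666667.
R_5 = -23.75.
Error ≈ -56.666667 − (-23.75) ≈ -32.9167.

-32.9167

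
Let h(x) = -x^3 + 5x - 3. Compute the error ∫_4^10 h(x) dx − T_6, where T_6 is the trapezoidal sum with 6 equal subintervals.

21

Exact integral: ∫_4^10 h(x) dx = -2244.
T_6 = -2265.
Error = -2244 − (-2265) = 21.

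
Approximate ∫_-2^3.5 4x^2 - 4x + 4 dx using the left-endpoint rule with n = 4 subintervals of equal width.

Δx = (3.5 − (-2))/4 = 1.375.
Left endpoints: -2, -0.625, 0.75, 2.125.
f(-2) = 28, f(-0.625) = 8.0625, f(0.75) = 3.25, f(2.125) = 13.5625.
Sum = Δx · [f(-2) + f(-0.625) + f(0.75) + f(2.125)].
Sum = 72.703125.

72.703125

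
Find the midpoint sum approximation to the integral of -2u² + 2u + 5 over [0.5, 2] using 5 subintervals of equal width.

Δu = (2 − 0.5)/5 = 0.3.
Midpoints: 0.65, 0.95, 1.25, 1.55, 1.85.
f(0.65) = 5.455, f(0.95) = 5.095, f(1.25) = 4.375, f(1.55) = 3.295, f(1.85) = 1.855.
Sum = Δu · [f(0.65) + f(0.95) + f(1.25) + f(1.55) + f(1.85)].
Sum = 6.0225.

6.0225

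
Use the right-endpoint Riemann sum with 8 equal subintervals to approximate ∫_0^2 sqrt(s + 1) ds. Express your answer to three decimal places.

2.888

Δs = (2 − 0)/8 = 0.25.
Right endpoints: 0.25, 0.5, 0.75, 1, 1.25, 1.5, 1.75, 2.
f(0.25) ≈ 1.118, f(0.5) ≈ 1.225, f(0.75) ≈ 1.323, f(1) ≈ 1.414, f(1.25) ≈ 1.500, f(1.5) ≈ 1.581, f(1.75) ≈ 1.658, f(2) ≈ 1.732.
Sum = Δs · [f(0.25) + f(0.5) + f(0.75) + ...].
Sum ≈ 2.888.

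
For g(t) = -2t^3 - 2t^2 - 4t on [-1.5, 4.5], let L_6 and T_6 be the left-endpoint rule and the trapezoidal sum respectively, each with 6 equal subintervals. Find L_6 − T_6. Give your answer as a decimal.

L_6 = -188.
T_6 = -312.5.
L_6 − T_6 = 124.5.

124.5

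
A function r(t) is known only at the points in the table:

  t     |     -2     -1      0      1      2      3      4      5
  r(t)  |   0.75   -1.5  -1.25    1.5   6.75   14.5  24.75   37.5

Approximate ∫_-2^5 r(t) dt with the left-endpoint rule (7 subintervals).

Δt = 1.
Sum = 1·[0.75 + (-1.5) + (-1.25) + 1.5 + 6.75 + 14.5 + 24.75] = 45.5.

45.5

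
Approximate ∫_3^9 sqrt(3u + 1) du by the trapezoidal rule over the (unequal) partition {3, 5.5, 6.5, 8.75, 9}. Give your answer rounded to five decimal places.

25.81775

Subinterval widths: 2.5, 1, 2.25, 0.25.
f(3) ≈ 3.16228, f(5.5) ≈ 4.18330, f(6.5) ≈ 4.52769, f(8.75) ≈ 5.22015, f(9) ≈ 5.29150.
On each subinterval the trapezoid contributes (Δu_i/2)·[f(u_{i-1}) + f(u_i)].
Sum ≈ 25.81775.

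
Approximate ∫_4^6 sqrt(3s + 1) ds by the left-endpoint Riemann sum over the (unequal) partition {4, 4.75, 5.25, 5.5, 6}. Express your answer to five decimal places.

7.77155

Subinterval widths: 0.75, 0.5, 0.25, 0.5.
Left endpoints: 4, 4.75, 5.25, 5.5.
f(4) ≈ 3.60555, f(4.75) ≈ 3.90512, f(5.25) ≈ 4.09268, f(5.5) ≈ 4.18330.
Sum = Σ Δs_i · f(s_i).
Sum ≈ 7.77155.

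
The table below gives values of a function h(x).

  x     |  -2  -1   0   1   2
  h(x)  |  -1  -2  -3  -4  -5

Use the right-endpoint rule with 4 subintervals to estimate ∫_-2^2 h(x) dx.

Δx = 1.
Sum = 1·[(-2) + (-3) + (-4) + (-5)] = -14.

-14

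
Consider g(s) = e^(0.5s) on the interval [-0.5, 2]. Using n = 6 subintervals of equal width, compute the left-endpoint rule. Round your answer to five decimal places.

Δs = (2 − (-0.5))/6 = 5/12.
Left endpoints: -0.5, -1/12, 1/3, 0.75, 7/6, 19/12.
g(-0.5) ≈ 0.77880, g(-1/12) ≈ 0.95919, g(1/3) ≈ 1.18136, g(0.75) ≈ 1.45499, g(7/6) ≈ 1.79200, g(19/12) ≈ 2.20707.
Sum = Δs · [g(-0.5) + g(-1/12) + g(1/3) + ...].
Sum ≈ 3.48892.

3.48892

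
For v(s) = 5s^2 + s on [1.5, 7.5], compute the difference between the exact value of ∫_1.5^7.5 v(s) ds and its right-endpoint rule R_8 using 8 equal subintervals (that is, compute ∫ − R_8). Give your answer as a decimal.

Exact integral: ∫_1.5^7.5 v(s) ds = 724.5.
R_8 = 830.8125.
Error = 724.5 − 830.8125 = -106.3125.

-106.3125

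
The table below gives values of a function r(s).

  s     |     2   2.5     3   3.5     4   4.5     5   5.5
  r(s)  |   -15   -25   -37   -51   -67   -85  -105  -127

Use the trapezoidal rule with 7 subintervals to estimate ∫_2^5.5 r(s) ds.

Δs = 0.5.
T_7 = (0.5/2)·[(-15) + 2·(-25) + 2·(-37) + 2·(-51) + 2·(-67) + 2·(-85) + 2·(-105) + (-127)] = -220.5.

-220.5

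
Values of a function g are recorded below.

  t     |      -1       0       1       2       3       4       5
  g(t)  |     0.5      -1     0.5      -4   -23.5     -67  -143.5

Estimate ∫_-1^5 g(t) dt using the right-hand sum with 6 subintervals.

-238.5

Δt = 1.
Sum = 1·[(-1) + 0.5 + (-4) + (-23.5) + (-67) + (-143.5)] = -238.5.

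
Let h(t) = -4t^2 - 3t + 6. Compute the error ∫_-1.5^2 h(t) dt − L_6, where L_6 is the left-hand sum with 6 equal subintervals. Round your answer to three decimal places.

-4.310

Exact integral: ∫_-1.5^2 h(t) dt ≈ 3.20833.
L_6 ≈ 7.51852.
Error ≈ 3.20833 − 7.51852 ≈ -4.310.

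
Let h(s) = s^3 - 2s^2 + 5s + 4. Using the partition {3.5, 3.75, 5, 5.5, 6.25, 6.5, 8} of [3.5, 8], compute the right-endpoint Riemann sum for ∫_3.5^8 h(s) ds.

1060.1328125

Subinterval widths: 0.25, 1.25, 0.5, 0.75, 0.25, 1.5.
Right endpoints: 3.75, 5, 5.5, 6.25, 6.5, 8.
h(3.75) = 47.359375, h(5) = 104, h(5.5) = 137.375, h(6.25) = 201.265625, h(6.5) = 226.625, h(8) = 428.
Sum = Σ Δs_i · h(s_i).
Sum = 1060.1328125.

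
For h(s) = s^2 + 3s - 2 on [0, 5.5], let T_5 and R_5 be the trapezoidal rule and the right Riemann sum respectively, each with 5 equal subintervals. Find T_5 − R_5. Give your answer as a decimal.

-25.7125

T_5 = 90.9425.
R_5 = 116.655.
T_5 − R_5 = -25.7125.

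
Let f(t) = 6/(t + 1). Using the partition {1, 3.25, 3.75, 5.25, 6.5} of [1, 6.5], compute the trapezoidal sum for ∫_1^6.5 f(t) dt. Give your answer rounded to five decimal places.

8.39933

Subinterval widths: 2.25, 0.5, 1.5, 1.25.
f(1) = 3, f(3.25) = 24/17, f(3.75) = 24/19, f(5.25) = 0.96, f(6.5) = 0.8.
On each subinterval the trapezoid contributes (Δt_i/2)·[f(t_{i-1}) + f(t_i)].
Sum ≈ 8.39933.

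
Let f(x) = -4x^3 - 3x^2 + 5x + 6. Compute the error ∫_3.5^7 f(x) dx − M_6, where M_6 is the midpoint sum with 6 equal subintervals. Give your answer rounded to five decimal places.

-6.55035

Exact integral: ∫_3.5^7 f(x) dx = -2438.1875.
M_6 ≈ -2431.6371528.
Error ≈ -2438.1875 − (-2431.6371528) ≈ -6.55035.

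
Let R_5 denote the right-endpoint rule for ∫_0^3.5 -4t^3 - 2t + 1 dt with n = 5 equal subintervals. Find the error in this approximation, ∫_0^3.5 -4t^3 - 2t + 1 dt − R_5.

Exact integral: ∫_0^3.5 f(t) dt = -158.8125.
R_5 = -227.29.
Error = -158.8125 − (-227.29) = 68.4775.

68.4775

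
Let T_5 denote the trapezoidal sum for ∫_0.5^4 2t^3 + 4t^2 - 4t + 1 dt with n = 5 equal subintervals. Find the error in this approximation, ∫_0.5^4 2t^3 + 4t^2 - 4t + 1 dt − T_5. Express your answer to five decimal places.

-5.00208

Exact integral: ∫_0.5^4 f(t) dt ≈ 185.1354167.
T_5 = 190.1375.
Error ≈ 185.1354167 − 190.1375 ≈ -5.00208.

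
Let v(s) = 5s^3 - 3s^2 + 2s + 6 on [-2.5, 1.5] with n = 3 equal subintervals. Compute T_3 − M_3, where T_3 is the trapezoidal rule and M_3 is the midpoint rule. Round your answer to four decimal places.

T_3 ≈ -53.944444.
M_3 ≈ -35.277778.
T_3 − M_3 ≈ -18.6667.

-18.6667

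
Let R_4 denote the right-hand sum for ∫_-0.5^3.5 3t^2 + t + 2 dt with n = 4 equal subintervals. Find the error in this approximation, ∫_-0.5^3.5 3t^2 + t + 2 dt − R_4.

-22

Exact integral: ∫_-0.5^3.5 f(t) dt = 57.
R_4 = 79.
Error = 57 − 79 = -22.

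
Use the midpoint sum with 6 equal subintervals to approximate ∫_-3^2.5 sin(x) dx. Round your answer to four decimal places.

-0.1956

Δx = (2.5 − (-3))/6 = 11/12.
Midpoints: -61/24, -1.625, -17/24, 5/24, 1.125, 49/24.
f(-61/24) ≈ -0.5646, f(-1.625) ≈ -0.9985, f(-17/24) ≈ -0.6506, f(5/24) ≈ 0.2068, f(1.125) ≈ 0.9023, f(49/24) ≈ 0.8912.
Sum = Δx · [f(-61/24) + f(-1.625) + f(-17/24) + ...].
Sum ≈ -0.1956.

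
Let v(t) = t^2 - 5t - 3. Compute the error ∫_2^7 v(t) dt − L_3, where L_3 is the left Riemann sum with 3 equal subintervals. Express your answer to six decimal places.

Exact integral: ∫_2^7 v(t) dt ≈ -15.83333333.
L_3 ≈ -30.18518519.
Error ≈ -15.83333333 − (-30.18518519) ≈ 14.351852.

14.351852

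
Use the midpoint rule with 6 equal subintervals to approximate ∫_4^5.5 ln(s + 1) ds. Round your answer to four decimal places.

2.6196

Δs = (5.5 − 4)/6 = 0.25.
Midpoints: 4.125, 4.375, 4.625, 4.875, 5.125, 5.375.
f(4.125) ≈ 1.6341, f(4.375) ≈ 1.6818, f(4.625) ≈ 1.7272, f(4.875) ≈ 1.7707, f(5.125) ≈ 1.8124, f(5.375) ≈ 1.8524.
Sum = Δs · [f(4.125) + f(4.375) + f(4.625) + ...].
Sum ≈ 2.6196.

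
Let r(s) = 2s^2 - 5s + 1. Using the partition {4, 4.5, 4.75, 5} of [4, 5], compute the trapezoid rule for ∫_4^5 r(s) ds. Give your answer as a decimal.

19.21875

Subinterval widths: 0.5, 0.25, 0.25.
r(4) = 13, r(4.5) = 19, r(4.75) = 22.375, r(5) = 26.
On each subinterval the trapezoid contributes (Δs_i/2)·[r(s_{i-1}) + r(s_i)].
Sum = 19.21875.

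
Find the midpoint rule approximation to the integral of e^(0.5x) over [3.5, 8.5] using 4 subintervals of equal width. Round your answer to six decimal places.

126.630489

Δx = (8.5 − 3.5)/4 = 1.25.
Midpoints: 4.125, 5.375, 6.625, 7.875.
f(4.125) ≈ 7.865609, f(5.375) ≈ 14.694893, f(6.625) ≈ 27.453674, f(7.875) ≈ 51.290215.
Sum = Δx · [f(4.125) + f(5.375) + f(6.625) + f(7.875)].
Sum ≈ 126.630489.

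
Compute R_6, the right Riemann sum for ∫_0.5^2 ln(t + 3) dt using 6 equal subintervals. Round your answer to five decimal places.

2.20666

Δt = (2 − 0.5)/6 = 0.25.
Right endpoints: 0.75, 1, 1.25, 1.5, 1.75, 2.
f(0.75) ≈ 1.32176, f(1) ≈ 1.38629, f(1.25) ≈ 1.44692, f(1.5) ≈ 1.50408, f(1.75) ≈ 1.55814, f(2) ≈ 1.60944.
Sum = Δt · [f(0.75) + f(1) + f(1.25) + ...].
Sum ≈ 2.20666.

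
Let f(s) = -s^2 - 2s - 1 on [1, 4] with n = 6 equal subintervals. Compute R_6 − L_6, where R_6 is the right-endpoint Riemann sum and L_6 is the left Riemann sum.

R_6 = -44.375.
L_6 = -33.875.
R_6 − L_6 = -10.5.

-10.5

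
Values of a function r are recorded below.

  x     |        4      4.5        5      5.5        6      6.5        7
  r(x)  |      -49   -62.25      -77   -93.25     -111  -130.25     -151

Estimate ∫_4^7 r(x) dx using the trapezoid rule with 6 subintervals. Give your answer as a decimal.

Δx = 0.5.
T_6 = (0.5/2)·[(-49) + 2·(-62.25) + 2·(-77) + 2·(-93.25) + 2·(-111) + 2·(-130.25) + (-151)] = -286.875.

-286.875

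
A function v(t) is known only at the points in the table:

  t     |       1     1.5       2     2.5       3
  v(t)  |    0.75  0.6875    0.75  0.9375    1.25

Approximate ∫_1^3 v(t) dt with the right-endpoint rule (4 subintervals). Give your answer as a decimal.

1.8125

Δt = 0.5.
Sum = 0.5·[0.6875 + 0.75 + 0.9375 + 1.25] = 1.8125.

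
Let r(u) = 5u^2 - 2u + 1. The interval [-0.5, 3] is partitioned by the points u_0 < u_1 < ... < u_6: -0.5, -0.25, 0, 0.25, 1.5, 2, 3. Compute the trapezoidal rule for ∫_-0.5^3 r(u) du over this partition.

42.5625

Subinterval widths: 0.25, 0.25, 0.25, 1.25, 0.5, 1.
r(-0.5) = 3.25, r(-0.25) = 1.8125, r(0) = 1, r(0.25) = 0.8125, r(1.5) = 9.25, r(2) = 17, r(3) = 40.
On each subinterval the trapezoid contributes (Δu_i/2)·[r(u_{i-1}) + r(u_i)].
Sum = 42.5625.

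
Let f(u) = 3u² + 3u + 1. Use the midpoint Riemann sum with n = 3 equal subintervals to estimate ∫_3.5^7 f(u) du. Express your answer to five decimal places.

Δu = (7 − 3.5)/3 = 7/6.
Midpoints: 49/12, 5.25, 77/12.
f(49/12) = 3037/48, f(5.25) = 99.4375, f(77/12) = 6901/48.
Sum = Δu · [f(49/12) + f(5.25) + f(77/12)].
Sum ≈ 357.55903.

357.55903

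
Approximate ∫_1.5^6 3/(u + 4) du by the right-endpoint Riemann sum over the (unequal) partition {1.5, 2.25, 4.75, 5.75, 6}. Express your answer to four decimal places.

Subinterval widths: 0.75, 2.5, 1, 0.25.
Right endpoints: 2.25, 4.75, 5.75, 6.
f(2.25) = 0.48, f(4.75) = 12/35, f(5.75) = 4/13, f(6) = 0.3.
Sum = Σ Δu_i · f(u_i).
Sum ≈ 1.5998.

1.5998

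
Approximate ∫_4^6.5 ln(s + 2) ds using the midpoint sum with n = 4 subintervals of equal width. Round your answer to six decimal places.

Δs = (6.5 − 4)/4 = 0.625.
Midpoints: 4.3125, 4.9375, 5.5625, 6.1875.
f(4.3125) ≈ 1.842532, f(4.9375) ≈ 1.936941, f(5.5625) ≈ 2.023202, f(6.1875) ≈ 2.102609.
Sum = Δs · [f(4.3125) + f(4.9375) + f(5.5625) + f(6.1875)].
Sum ≈ 4.940802.

4.940802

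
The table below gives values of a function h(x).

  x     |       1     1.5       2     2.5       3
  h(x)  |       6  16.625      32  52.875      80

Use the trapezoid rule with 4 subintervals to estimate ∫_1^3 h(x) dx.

Δx = 0.5.
T_4 = (0.5/2)·[6 + 2·16.625 + 2·32 + 2·52.875 + 80] = 72.25.

72.25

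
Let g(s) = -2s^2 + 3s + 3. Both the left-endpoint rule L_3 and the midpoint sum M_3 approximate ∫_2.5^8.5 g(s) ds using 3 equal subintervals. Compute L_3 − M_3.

L_3 = -176.
M_3 = -278.
L_3 − M_3 = 102.

102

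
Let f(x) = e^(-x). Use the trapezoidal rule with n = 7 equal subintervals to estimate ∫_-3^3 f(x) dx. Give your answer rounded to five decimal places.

Δx = (3 − (-3))/7 = 6/7.
f(-3) ≈ 20.08554, f(-15/7) ≈ 8.52376, f(-9/7) ≈ 3.61725, f(-3/7) ≈ 1.53506, f(3/7) ≈ 0.65144, f(9/7) ≈ 0.27645, f(15/7) ≈ 0.11732, f(3) ≈ 0.04979.
T_7 = (Δx/2)·[f(x_0) + 2f(x_1) + ... + 2f(x_{6}) + f(x_7)].
Sum ≈ 21.24767.

21.24767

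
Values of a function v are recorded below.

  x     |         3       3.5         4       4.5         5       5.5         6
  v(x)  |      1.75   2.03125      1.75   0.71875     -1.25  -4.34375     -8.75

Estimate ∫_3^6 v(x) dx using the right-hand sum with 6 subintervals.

Δx = 0.5.
Sum = 0.5·[2.03125 + 1.75 + 0.71875 + (-1.25) + (-4.34375) + (-8.75)] = -4.921875.

-4.921875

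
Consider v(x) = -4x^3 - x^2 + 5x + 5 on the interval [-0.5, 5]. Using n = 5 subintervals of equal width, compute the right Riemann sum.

Δx = (5 − (-0.5))/5 = 1.1.
Right endpoints: 0.6, 1.7, 2.8, 3.9, 5.
v(0.6) = 6.776, v(1.7) = -9.042, v(2.8) = -76.648, v(3.9) = -227.986, v(5) = -495.
Sum = Δx · [v(0.6) + v(1.7) + v(2.8) + v(3.9) + v(5)].
Sum = -882.09.

-882.09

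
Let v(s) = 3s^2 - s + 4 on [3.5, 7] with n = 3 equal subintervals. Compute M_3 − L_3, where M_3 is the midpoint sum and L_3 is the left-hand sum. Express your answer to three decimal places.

58.698

M_3 ≈ 294.55903.
L_3 ≈ 235.86111.
M_3 − L_3 ≈ 58.698.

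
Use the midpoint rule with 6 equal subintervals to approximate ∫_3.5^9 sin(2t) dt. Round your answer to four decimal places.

0.0541

Δt = (9 − 3.5)/6 = 11/12.
Midpoints: 95/24, 4.875, 139/24, 161/24, 7.625, 205/24.
f(95/24) ≈ 0.9980, f(4.875) ≈ -0.3195, f(139/24) ≈ -0.8322, f(161/24) ≈ 0.7515, f(7.625) ≈ 0.4421, f(205/24) ≈ -0.9810.
Sum = Δt · [f(95/24) + f(4.875) + f(139/24) + ...].
Sum ≈ 0.0541.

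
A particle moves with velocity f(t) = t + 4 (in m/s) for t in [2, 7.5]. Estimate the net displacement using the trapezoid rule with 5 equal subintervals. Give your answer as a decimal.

Δt = (7.5 − 2)/5 = 1.1.
f(2) = 6, f(3.1) = 7.1, f(4.2) = 8.2, f(5.3) = 9.3, f(6.4) = 10.4, f(7.5) = 11.5.
T_5 = (Δt/2)·[f(t_0) + 2f(t_1) + ... + 2f(t_{4}) + f(t_5)].
Sum = 48.125.

48.125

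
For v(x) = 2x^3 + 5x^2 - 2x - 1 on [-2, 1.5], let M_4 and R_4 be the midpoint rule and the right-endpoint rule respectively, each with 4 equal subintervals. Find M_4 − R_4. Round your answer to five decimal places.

M_4 ≈ 10.9580078.
R_4 ≈ 16.3652344.
M_4 − R_4 ≈ -5.40723.

-5.40723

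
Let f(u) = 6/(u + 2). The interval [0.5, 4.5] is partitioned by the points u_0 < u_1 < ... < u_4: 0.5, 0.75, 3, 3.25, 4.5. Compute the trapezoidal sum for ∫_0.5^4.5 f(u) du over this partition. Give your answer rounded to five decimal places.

5.96134

Subinterval widths: 0.25, 2.25, 0.25, 1.25.
f(0.5) = 2.4, f(0.75) = 24/11, f(3) = 1.2, f(3.25) = 8/7, f(4.5) = 12/13.
On each subinterval the trapezoid contributes (Δu_i/2)·[f(u_{i-1}) + f(u_i)].
Sum ≈ 5.96134.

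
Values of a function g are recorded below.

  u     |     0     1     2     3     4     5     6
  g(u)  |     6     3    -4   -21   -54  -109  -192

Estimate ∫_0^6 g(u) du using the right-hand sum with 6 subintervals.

Δu = 1.
Sum = 1·[3 + (-4) + (-21) + (-54) + (-109) + (-192)] = -377.

-377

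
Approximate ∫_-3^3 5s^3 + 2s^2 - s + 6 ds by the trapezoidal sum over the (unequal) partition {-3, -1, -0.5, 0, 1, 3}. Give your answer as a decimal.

Subinterval widths: 2, 0.5, 0.5, 1, 2.
f(-3) = -108, f(-1) = 4, f(-0.5) = 6.375, f(0) = 6, f(1) = 12, f(3) = 156.
On each subinterval the trapezoid contributes (Δs_i/2)·[f(s_{i-1}) + f(s_i)].
Sum = 78.6875.

78.6875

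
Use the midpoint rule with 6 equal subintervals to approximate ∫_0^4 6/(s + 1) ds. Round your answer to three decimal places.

Δs = (4 − 0)/6 = 2/3.
Midpoints: 1/3, 1, 5/3, 7/3, 3, 11/3.
f(1/3) = 4.5, f(1) = 3, f(5/3) = 2.25, f(7/3) = 1.8, f(3) = 1.5, f(11/3) = 9/7.
Sum = Δs · [f(1/3) + f(1) + f(5/3) + ...].
Sum ≈ 9.557.

9.557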